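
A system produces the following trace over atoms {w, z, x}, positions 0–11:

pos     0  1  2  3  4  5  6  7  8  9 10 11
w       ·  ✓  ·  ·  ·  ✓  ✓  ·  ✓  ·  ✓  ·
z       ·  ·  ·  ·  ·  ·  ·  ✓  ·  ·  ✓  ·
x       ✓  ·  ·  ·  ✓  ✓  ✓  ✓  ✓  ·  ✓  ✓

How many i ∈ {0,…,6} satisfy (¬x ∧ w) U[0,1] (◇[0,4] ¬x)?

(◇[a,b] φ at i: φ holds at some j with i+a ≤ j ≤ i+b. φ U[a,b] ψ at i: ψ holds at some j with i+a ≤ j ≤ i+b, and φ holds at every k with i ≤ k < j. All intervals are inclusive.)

6

Evaluate at each i in [0,6]:
  i=0: ✓ (rhs at j=0)
  i=1: ✓ (rhs at j=1)
  i=2: ✓ (rhs at j=2)
  i=3: ✓ (rhs at j=3)
  i=4: ✗ (lhs fails at k=4 before rhs at j=5)
  i=5: ✓ (rhs at j=5)
  i=6: ✓ (rhs at j=6)
Positions where it holds: {0, 1, 2, 3, 5, 6} → 6.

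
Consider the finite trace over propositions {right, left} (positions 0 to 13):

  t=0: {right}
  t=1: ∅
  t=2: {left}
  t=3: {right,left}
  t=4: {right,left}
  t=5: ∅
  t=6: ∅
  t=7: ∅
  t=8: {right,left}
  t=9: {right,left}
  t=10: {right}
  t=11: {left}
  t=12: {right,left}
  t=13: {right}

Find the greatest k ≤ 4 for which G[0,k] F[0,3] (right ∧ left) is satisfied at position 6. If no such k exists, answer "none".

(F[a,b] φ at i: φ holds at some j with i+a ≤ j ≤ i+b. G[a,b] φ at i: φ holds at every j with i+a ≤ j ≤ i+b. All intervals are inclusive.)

F[0,3] (right ∧ left) must hold from j=6 onward; find where it first fails.
  j=6: holds
  j=7: holds
  j=8: holds
  j=9: holds
  j=10: holds
Holds through j=10; largest k = 4.

4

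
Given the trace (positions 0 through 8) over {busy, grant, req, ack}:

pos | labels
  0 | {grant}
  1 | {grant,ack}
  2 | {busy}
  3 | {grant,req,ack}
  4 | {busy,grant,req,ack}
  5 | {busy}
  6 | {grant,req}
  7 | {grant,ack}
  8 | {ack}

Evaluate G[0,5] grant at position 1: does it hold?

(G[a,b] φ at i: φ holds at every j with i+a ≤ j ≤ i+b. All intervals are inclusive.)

Check grant at every j in [1,6]:
  j=1: true
  j=2: false
  j=3: true
  j=4: true
  j=5: false
  j=6: true
Fails at j=2 → formula fails.

No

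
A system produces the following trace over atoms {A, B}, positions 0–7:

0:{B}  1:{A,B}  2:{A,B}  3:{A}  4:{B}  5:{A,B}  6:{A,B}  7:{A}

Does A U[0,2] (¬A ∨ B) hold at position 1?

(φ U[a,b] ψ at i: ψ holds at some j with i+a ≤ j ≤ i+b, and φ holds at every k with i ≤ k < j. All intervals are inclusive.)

Need some j in [1,3] with (¬A ∨ B), and A at every k in [1,j-1].
  j=1: (¬A ∨ B) holds; no prefix to check → satisfied.

Yes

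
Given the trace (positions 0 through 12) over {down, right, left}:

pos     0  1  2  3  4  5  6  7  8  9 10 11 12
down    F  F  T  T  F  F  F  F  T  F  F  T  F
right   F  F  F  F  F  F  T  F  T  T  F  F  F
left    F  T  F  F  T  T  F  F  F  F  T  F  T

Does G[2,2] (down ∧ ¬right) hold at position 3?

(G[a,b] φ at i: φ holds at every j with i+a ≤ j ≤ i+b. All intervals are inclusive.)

False

Check (down ∧ ¬right) at every j in [5,5]:
  j=5: false
Fails at j=5 → formula fails.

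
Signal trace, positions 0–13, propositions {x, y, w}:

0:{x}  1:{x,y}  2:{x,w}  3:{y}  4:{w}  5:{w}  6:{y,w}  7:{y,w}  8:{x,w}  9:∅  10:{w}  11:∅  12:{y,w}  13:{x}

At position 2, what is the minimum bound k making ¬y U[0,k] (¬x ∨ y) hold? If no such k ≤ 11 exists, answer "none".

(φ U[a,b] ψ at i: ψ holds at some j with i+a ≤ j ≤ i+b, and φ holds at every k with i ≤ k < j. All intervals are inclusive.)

1

Need earliest j ≥ 2 with (¬x ∨ y), and ¬y at every k in [2,j-1].
  j=2: rhs fails.
  j=3: rhs holds; lhs holds on [2,2]. k = 1.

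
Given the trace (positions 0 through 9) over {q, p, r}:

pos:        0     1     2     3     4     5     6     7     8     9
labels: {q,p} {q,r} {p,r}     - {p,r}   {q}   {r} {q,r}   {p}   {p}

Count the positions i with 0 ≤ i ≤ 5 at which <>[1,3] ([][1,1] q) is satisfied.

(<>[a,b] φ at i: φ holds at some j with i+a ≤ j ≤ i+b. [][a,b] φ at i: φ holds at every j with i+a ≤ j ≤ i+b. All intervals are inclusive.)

5

Evaluate at each i in [0,5]:
  i=0: ✗ (none in [1,3])
  i=1: ✓ (witness j=4)
  i=2: ✓ (witness j=4)
  i=3: ✓ (witness j=4)
  i=4: ✓ (witness j=6)
  i=5: ✓ (witness j=6)
Positions where it holds: {1, 2, 3, 4, 5} → 5.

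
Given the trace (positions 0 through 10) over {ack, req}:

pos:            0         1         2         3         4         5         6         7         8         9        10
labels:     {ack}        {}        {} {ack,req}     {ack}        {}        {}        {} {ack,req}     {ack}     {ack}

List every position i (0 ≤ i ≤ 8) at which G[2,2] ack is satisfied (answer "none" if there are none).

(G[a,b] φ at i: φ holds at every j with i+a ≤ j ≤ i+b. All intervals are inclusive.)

1, 2, 6, 7, 8

Evaluate at each i in [0,8]:
  i=0: ✗ (fails at j=2)
  i=1: ✓ (all of [3,3])
  i=2: ✓ (all of [4,4])
  i=3: ✗ (fails at j=5)
  i=4: ✗ (fails at j=6)
  i=5: ✗ (fails at j=7)
  i=6: ✓ (all of [8,8])
  i=7: ✓ (all of [9,9])
  i=8: ✓ (all of [10,10])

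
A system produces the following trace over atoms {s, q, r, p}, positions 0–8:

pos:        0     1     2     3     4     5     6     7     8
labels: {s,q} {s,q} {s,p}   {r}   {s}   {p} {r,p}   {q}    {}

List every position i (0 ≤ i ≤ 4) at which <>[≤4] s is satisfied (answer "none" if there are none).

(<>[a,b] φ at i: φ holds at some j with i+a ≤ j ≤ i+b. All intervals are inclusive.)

0, 1, 2, 3, 4

Evaluate at each i in [0,4]:
  i=0: ✓ (witness j=0)
  i=1: ✓ (witness j=1)
  i=2: ✓ (witness j=2)
  i=3: ✓ (witness j=4)
  i=4: ✓ (witness j=4)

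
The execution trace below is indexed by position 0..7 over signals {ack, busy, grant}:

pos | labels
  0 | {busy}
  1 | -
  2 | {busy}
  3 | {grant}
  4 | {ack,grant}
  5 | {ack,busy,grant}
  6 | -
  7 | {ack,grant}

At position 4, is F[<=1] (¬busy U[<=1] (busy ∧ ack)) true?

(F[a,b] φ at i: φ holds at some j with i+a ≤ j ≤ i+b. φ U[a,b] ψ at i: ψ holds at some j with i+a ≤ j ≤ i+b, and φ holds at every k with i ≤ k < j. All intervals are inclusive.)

Check (¬busy U[<=1] (busy ∧ ack)) at each j in [4,5]:
  j=4: holds
  j=5: holds
Found at j=4 → formula holds.

Yes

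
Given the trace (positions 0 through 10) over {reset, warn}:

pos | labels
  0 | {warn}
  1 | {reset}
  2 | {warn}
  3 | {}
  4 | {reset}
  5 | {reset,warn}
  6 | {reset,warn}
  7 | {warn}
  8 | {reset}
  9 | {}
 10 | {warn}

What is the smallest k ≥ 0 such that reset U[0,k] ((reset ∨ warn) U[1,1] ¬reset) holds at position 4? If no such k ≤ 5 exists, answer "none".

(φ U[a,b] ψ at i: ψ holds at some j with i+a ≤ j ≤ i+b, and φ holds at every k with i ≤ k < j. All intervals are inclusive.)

Need earliest j ≥ 4 with ((reset ∨ warn) U[1,1] ¬reset), and reset at every k in [4,j-1].
  j=4: rhs fails.
  j=5: rhs fails.
  j=6: rhs holds; lhs holds on [4,5]. k = 2.

2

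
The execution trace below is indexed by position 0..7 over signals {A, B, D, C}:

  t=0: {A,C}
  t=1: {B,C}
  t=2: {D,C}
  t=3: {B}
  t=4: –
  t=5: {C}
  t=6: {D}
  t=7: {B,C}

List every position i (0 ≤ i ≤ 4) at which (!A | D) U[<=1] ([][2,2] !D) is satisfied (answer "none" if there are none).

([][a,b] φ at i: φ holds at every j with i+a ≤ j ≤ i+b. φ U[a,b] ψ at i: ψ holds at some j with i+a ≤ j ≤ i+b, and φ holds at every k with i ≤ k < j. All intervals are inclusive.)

Evaluate at each i in [0,4]:
  i=0: ✗ (lhs fails at k=0 before rhs at j=1)
  i=1: ✓ (rhs at j=1)
  i=2: ✓ (rhs at j=2)
  i=3: ✓ (rhs at j=3)
  i=4: ✓ (rhs at j=5; lhs holds on [4,4])

1, 2, 3, 4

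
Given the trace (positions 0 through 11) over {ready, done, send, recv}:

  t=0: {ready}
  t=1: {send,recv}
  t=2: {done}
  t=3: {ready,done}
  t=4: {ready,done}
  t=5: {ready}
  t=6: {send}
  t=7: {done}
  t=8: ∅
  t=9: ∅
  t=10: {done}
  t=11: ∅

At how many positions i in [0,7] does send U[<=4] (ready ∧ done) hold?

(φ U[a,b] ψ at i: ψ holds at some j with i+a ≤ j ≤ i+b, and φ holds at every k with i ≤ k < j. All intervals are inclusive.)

Evaluate at each i in [0,7]:
  i=0: ✗ (lhs fails at k=0 before rhs at j=3)
  i=1: ✗ (lhs fails at k=2 before rhs at j=3)
  i=2: ✗ (lhs fails at k=2 before rhs at j=3)
  i=3: ✓ (rhs at j=3)
  i=4: ✓ (rhs at j=4)
  i=5: ✗ (no rhs in [5,9])
  i=6: ✗ (no rhs in [6,10])
  i=7: ✗ (no rhs in [7,11])
Positions where it holds: {3, 4} → 2.

2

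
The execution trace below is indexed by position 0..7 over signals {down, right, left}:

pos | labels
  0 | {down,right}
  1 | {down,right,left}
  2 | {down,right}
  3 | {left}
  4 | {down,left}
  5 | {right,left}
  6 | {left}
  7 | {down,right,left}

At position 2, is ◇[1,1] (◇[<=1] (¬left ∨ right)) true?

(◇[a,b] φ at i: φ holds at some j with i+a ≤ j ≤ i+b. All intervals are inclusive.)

Check ◇[<=1] (¬left ∨ right) at each j in [3,3]:
  j=3: fails (none in [3,4])
No position in the window satisfies it → formula fails.

False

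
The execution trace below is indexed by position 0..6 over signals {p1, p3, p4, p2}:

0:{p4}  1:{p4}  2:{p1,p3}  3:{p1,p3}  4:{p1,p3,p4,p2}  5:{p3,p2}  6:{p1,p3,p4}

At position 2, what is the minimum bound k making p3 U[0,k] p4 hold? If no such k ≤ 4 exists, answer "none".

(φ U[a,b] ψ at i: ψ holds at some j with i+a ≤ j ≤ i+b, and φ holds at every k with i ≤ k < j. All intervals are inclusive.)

2

Need earliest j ≥ 2 with p4, and p3 at every k in [2,j-1].
  j=2: rhs fails.
  j=3: rhs fails.
  j=4: rhs holds; lhs holds on [2,3]. k = 2.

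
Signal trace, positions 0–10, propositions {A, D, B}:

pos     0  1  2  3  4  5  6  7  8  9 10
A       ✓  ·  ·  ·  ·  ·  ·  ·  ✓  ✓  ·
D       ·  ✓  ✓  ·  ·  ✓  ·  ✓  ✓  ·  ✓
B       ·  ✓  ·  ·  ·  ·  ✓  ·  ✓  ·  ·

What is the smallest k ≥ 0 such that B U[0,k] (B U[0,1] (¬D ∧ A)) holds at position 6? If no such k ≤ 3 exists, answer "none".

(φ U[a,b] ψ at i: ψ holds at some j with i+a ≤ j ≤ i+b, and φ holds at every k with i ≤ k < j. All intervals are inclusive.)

Need earliest j ≥ 6 with (B U[0,1] (¬D ∧ A)), and B at every k in [6,j-1].
  j=6: rhs fails.
  j=7: rhs fails.
  j=8: rhs holds but lhs fails at k=7.
  j=9: rhs holds but lhs fails at k=7.
No witness within the range → none.

none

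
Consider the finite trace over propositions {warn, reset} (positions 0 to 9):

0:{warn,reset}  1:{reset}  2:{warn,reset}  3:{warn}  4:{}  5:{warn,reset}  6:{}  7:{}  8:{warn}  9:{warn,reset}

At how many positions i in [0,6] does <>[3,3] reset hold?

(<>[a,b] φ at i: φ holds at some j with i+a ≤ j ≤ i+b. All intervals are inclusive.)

2

Evaluate at each i in [0,6]:
  i=0: ✗ (none in [3,3])
  i=1: ✗ (none in [4,4])
  i=2: ✓ (witness j=5)
  i=3: ✗ (none in [6,6])
  i=4: ✗ (none in [7,7])
  i=5: ✗ (none in [8,8])
  i=6: ✓ (witness j=9)
Positions where it holds: {2, 6} → 2.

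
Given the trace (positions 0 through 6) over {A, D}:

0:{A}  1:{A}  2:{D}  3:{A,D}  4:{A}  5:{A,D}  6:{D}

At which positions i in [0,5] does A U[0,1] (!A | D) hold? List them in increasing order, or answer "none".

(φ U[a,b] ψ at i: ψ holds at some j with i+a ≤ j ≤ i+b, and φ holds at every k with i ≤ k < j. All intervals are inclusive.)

1, 2, 3, 4, 5

Evaluate at each i in [0,5]:
  i=0: ✗ (no rhs in [0,1])
  i=1: ✓ (rhs at j=2; lhs holds on [1,1])
  i=2: ✓ (rhs at j=2)
  i=3: ✓ (rhs at j=3)
  i=4: ✓ (rhs at j=5; lhs holds on [4,4])
  i=5: ✓ (rhs at j=5)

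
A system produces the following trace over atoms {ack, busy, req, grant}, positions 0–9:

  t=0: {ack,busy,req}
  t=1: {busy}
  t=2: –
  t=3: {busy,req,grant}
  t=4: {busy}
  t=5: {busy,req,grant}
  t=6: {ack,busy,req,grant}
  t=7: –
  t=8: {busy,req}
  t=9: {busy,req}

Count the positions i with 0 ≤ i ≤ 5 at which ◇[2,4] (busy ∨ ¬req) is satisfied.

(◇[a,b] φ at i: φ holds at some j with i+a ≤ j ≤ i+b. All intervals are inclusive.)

Evaluate at each i in [0,5]:
  i=0: ✓ (witness j=2)
  i=1: ✓ (witness j=3)
  i=2: ✓ (witness j=4)
  i=3: ✓ (witness j=5)
  i=4: ✓ (witness j=6)
  i=5: ✓ (witness j=7)
Positions where it holds: {0, 1, 2, 3, 4, 5} → 6.

6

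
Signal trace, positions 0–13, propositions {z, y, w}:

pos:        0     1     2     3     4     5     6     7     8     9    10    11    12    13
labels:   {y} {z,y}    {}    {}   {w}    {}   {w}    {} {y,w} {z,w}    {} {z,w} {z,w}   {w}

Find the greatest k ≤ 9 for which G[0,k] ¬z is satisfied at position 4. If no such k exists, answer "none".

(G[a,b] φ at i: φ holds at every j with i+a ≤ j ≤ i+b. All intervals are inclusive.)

¬z must hold from j=4 onward; find where it first fails.
  j=4: holds
  j=5: holds
  j=6: holds
  j=7: holds
  j=8: holds
  j=9: fails
Holds on [4,8], so largest k = 4.

4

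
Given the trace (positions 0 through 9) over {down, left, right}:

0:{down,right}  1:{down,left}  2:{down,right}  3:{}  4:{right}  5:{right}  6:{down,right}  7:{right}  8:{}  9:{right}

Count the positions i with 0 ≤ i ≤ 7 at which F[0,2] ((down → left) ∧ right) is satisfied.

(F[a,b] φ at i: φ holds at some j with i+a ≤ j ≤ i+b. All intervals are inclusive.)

Evaluate at each i in [0,7]:
  i=0: ✗ (none in [0,2])
  i=1: ✗ (none in [1,3])
  i=2: ✓ (witness j=4)
  i=3: ✓ (witness j=4)
  i=4: ✓ (witness j=4)
  i=5: ✓ (witness j=5)
  i=6: ✓ (witness j=7)
  i=7: ✓ (witness j=7)
Positions where it holds: {2, 3, 4, 5, 6, 7} → 6.

6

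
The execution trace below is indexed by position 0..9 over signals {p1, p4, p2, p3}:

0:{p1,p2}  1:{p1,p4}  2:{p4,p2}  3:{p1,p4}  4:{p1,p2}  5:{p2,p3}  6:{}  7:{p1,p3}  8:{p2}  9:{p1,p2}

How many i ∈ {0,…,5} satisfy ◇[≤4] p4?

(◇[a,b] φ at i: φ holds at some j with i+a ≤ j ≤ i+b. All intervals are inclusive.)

4

Evaluate at each i in [0,5]:
  i=0: ✓ (witness j=1)
  i=1: ✓ (witness j=1)
  i=2: ✓ (witness j=2)
  i=3: ✓ (witness j=3)
  i=4: ✗ (none in [4,8])
  i=5: ✗ (none in [5,9])
Positions where it holds: {0, 1, 2, 3} → 4.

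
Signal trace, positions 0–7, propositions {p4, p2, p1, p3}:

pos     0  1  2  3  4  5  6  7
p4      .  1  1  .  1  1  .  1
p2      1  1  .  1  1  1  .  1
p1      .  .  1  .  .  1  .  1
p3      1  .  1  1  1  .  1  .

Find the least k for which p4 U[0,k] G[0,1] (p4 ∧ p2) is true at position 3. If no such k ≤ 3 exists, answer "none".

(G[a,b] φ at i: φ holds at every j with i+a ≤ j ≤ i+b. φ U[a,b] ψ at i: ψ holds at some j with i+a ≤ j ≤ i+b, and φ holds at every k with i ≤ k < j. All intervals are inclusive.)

Need earliest j ≥ 3 with G[0,1] (p4 ∧ p2), and p4 at every k in [3,j-1].
  j=3: rhs fails.
  j=4: rhs holds but lhs fails at k=3.
  j=5: rhs fails.
  j=6: rhs fails.
No witness within the range → none.

none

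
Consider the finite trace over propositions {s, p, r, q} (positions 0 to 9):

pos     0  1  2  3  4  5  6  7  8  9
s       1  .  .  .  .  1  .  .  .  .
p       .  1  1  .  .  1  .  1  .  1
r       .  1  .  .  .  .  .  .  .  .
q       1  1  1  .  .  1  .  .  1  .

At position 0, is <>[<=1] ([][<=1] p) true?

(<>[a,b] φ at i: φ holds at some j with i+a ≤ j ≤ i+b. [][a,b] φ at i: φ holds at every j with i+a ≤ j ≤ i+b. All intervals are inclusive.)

Holds

Check [][<=1] p at each j in [0,1]:
  j=0: fails at 0
  j=1: holds on [1,2]
Found at j=1 → formula holds.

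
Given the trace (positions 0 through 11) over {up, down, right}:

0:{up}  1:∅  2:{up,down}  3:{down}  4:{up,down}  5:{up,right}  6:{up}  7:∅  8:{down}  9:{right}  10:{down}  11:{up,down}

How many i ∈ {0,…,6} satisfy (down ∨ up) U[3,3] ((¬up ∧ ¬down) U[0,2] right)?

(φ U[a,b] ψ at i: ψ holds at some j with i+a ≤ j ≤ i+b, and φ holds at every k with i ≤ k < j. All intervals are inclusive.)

1

Evaluate at each i in [0,6]:
  i=0: ✗ (no rhs in [3,3])
  i=1: ✗ (no rhs in [4,4])
  i=2: ✓ (rhs at j=5; lhs holds on [2,4])
  i=3: ✗ (no rhs in [6,6])
  i=4: ✗ (no rhs in [7,7])
  i=5: ✗ (no rhs in [8,8])
  i=6: ✗ (lhs fails at k=7 before rhs at j=9)
Positions where it holds: {2} → 1.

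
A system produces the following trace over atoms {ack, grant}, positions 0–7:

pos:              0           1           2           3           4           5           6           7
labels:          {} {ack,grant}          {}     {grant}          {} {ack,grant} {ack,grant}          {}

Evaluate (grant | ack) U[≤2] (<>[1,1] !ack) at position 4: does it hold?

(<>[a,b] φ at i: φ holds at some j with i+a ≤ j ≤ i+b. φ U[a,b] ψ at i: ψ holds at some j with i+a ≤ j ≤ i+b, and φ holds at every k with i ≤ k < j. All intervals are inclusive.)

Need some j in [4,6] with <>[1,1] !ack, and (grant | ack) at every k in [4,j-1].
  j=4: <>[1,1] !ack — fails (none in [5,5]).
  j=5: <>[1,1] !ack — fails (none in [6,6]).
  j=6: <>[1,1] !ack holds, but (grant | ack) fails at k=4 → not this j.
No j in the window works → until fails.

False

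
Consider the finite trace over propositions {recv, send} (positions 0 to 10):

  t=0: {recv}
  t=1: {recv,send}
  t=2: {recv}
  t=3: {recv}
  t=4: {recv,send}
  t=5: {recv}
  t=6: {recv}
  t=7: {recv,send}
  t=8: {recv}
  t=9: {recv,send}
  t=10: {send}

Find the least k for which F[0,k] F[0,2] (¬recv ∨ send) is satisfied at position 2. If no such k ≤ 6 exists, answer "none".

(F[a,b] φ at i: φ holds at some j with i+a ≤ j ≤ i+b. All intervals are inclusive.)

0

Scan j = 2,3,… for F[0,2] (¬recv ∨ send):
  j=2: holds
First hit at j=2, so smallest k = 2-2 = 0.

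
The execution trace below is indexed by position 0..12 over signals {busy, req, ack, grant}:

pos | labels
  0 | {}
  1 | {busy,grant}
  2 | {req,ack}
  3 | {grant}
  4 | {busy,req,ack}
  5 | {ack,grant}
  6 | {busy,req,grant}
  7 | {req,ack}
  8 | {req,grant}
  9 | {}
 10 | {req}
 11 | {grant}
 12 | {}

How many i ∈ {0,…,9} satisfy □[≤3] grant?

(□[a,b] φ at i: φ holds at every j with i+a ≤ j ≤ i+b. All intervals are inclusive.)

0

Evaluate at each i in [0,9]:
  i=0: ✗ (fails at j=0)
  i=1: ✗ (fails at j=2)
  i=2: ✗ (fails at j=2)
  i=3: ✗ (fails at j=4)
  i=4: ✗ (fails at j=4)
  i=5: ✗ (fails at j=7)
  i=6: ✗ (fails at j=7)
  i=7: ✗ (fails at j=7)
  i=8: ✗ (fails at j=9)
  i=9: ✗ (fails at j=9)
Positions where it holds: {} → 0.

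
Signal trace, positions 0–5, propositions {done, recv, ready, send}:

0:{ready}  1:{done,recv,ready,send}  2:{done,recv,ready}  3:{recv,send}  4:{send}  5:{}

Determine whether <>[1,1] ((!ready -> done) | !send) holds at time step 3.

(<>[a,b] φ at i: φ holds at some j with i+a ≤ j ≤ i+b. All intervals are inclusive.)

Check ((!ready -> done) | !send) at each j in [4,4]:
  j=4: false
No position in the window satisfies it → formula fails.

No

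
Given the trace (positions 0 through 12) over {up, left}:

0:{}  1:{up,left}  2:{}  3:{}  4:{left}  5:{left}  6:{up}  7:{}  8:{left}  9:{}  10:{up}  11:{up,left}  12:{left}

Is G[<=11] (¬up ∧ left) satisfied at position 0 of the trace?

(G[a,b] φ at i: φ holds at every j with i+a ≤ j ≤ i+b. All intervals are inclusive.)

False

Check (¬up ∧ left) at every j in [0,11]:
  j=0: false
  j=1: false
  j=2: false
  j=3: false
  j=4: true
  j=5: true
  j=6: false
  j=7: false
  j=8: true
  j=9: false
  j=10: false
  j=11: false
Fails at j=0 → formula fails.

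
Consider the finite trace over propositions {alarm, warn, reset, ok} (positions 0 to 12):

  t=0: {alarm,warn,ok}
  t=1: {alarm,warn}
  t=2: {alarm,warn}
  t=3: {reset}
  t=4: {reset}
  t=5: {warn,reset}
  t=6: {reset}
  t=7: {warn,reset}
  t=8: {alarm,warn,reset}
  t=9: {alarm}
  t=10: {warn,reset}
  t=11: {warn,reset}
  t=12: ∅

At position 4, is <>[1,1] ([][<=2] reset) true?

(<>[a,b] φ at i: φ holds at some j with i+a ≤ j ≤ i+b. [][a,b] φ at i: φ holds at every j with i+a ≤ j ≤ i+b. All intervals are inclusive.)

Yes

Check [][<=2] reset at each j in [5,5]:
  j=5: holds on [5,7]
Found at j=5 → formula holds.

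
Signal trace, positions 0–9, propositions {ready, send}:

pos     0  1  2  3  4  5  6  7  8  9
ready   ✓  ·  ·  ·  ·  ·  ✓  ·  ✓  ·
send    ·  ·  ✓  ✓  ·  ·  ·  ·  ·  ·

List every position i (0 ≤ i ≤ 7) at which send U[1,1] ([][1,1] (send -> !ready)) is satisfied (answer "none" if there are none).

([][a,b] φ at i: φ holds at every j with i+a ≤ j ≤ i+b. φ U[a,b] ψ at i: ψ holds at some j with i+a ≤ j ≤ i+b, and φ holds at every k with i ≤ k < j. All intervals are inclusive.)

2, 3

Evaluate at each i in [0,7]:
  i=0: ✗ (lhs fails at k=0 before rhs at j=1)
  i=1: ✗ (lhs fails at k=1 before rhs at j=2)
  i=2: ✓ (rhs at j=3; lhs holds on [2,2])
  i=3: ✓ (rhs at j=4; lhs holds on [3,3])
  i=4: ✗ (lhs fails at k=4 before rhs at j=5)
  i=5: ✗ (lhs fails at k=5 before rhs at j=6)
  i=6: ✗ (lhs fails at k=6 before rhs at j=7)
  i=7: ✗ (lhs fails at k=7 before rhs at j=8)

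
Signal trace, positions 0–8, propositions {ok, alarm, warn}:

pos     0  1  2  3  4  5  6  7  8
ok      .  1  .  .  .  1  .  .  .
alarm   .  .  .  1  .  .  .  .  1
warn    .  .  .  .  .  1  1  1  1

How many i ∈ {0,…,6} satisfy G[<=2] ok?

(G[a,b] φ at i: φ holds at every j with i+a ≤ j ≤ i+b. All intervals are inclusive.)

Evaluate at each i in [0,6]:
  i=0: ✗ (fails at j=0)
  i=1: ✗ (fails at j=2)
  i=2: ✗ (fails at j=2)
  i=3: ✗ (fails at j=3)
  i=4: ✗ (fails at j=4)
  i=5: ✗ (fails at j=6)
  i=6: ✗ (fails at j=6)
Positions where it holds: {} → 0.

0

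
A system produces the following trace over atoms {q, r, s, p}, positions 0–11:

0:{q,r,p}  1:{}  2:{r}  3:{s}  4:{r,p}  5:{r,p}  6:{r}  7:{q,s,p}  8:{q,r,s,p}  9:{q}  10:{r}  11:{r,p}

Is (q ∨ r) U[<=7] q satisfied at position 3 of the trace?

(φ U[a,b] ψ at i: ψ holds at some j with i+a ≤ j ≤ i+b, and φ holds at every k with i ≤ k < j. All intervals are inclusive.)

Does not hold

Need some j in [3,10] with q, and (q ∨ r) at every k in [3,j-1].
  j=3: q false.
  j=4: q false.
  j=5: q false.
  j=6: q false.
  j=7: q holds, but (q ∨ r) fails at k=3 → not this j.
  j=8: q holds, but (q ∨ r) fails at k=3 → not this j.
  j=9: q holds, but (q ∨ r) fails at k=3 → not this j.
  j=10: q false.
No j in the window works → until fails.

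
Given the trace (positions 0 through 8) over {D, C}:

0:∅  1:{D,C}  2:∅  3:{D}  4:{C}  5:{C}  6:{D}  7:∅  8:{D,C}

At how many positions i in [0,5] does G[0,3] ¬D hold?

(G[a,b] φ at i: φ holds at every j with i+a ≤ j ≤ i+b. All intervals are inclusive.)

0

Evaluate at each i in [0,5]:
  i=0: ✗ (fails at j=1)
  i=1: ✗ (fails at j=1)
  i=2: ✗ (fails at j=3)
  i=3: ✗ (fails at j=3)
  i=4: ✗ (fails at j=6)
  i=5: ✗ (fails at j=6)
Positions where it holds: {} → 0.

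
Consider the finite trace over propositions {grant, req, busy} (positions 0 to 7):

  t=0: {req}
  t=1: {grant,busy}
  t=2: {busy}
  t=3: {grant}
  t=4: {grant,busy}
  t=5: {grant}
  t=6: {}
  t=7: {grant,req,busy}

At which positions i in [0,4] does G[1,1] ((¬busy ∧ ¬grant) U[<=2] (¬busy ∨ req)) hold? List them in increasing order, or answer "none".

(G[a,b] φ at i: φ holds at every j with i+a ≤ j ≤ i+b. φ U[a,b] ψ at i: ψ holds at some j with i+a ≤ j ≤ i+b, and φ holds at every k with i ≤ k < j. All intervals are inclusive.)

Evaluate at each i in [0,4]:
  i=0: ✗ (fails at j=1)
  i=1: ✗ (fails at j=2)
  i=2: ✓ (all of [3,3])
  i=3: ✗ (fails at j=4)
  i=4: ✓ (all of [5,5])

2, 4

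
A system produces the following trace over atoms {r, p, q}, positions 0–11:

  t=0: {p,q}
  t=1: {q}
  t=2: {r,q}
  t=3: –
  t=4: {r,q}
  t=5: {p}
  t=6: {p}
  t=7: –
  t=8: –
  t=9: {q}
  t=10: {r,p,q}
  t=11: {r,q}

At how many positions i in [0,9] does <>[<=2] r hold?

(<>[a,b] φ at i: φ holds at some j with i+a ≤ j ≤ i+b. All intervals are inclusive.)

7

Evaluate at each i in [0,9]:
  i=0: ✓ (witness j=2)
  i=1: ✓ (witness j=2)
  i=2: ✓ (witness j=2)
  i=3: ✓ (witness j=4)
  i=4: ✓ (witness j=4)
  i=5: ✗ (none in [5,7])
  i=6: ✗ (none in [6,8])
  i=7: ✗ (none in [7,9])
  i=8: ✓ (witness j=10)
  i=9: ✓ (witness j=10)
Positions where it holds: {0, 1, 2, 3, 4, 8, 9} → 7.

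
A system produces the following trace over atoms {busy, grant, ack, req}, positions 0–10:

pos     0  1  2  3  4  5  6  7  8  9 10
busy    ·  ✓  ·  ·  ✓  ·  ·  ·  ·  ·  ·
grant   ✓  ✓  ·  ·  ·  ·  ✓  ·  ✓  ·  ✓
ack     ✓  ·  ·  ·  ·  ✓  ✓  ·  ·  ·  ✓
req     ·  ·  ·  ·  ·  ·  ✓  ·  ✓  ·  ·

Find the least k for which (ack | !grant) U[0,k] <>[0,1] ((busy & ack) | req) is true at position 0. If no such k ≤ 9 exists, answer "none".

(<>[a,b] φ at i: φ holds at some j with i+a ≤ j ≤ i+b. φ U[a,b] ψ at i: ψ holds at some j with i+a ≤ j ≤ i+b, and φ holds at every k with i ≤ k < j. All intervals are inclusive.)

none

Need earliest j ≥ 0 with <>[0,1] ((busy & ack) | req), and (ack | !grant) at every k in [0,j-1].
  j=0: rhs fails.
  j=1: rhs fails.
  j=2: rhs fails.
  j=3: rhs fails.
  j=4: rhs fails.
  j=5: rhs holds but lhs fails at k=1.
  j=6: rhs holds but lhs fails at k=1.
  j=7: rhs holds but lhs fails at k=1.
  j=8: rhs holds but lhs fails at k=1.
  j=9: rhs fails.
No witness within the range → none.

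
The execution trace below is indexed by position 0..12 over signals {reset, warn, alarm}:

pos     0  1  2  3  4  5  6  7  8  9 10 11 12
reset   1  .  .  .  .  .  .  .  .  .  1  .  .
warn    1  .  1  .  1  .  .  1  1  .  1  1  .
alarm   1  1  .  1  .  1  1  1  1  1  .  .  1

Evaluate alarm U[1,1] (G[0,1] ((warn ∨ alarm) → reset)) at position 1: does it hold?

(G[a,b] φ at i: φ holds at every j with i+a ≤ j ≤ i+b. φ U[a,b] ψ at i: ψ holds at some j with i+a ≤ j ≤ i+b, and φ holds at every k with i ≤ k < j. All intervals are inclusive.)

No

Need some j in [2,2] with G[0,1] ((warn ∨ alarm) → reset), and alarm at every k in [1,j-1].
  j=2: G[0,1] ((warn ∨ alarm) → reset) — fails at 2.
No j in the window works → until fails.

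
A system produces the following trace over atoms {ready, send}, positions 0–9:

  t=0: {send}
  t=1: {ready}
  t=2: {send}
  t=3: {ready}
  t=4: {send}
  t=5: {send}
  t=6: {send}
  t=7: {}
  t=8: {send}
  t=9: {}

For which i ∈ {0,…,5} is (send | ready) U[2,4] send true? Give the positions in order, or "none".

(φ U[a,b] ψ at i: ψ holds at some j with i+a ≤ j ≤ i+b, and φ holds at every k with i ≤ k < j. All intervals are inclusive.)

0, 1, 2, 3, 4

Evaluate at each i in [0,5]:
  i=0: ✓ (rhs at j=2; lhs holds on [0,1])
  i=1: ✓ (rhs at j=4; lhs holds on [1,3])
  i=2: ✓ (rhs at j=4; lhs holds on [2,3])
  i=3: ✓ (rhs at j=5; lhs holds on [3,4])
  i=4: ✓ (rhs at j=6; lhs holds on [4,5])
  i=5: ✗ (lhs fails at k=7 before rhs at j=8)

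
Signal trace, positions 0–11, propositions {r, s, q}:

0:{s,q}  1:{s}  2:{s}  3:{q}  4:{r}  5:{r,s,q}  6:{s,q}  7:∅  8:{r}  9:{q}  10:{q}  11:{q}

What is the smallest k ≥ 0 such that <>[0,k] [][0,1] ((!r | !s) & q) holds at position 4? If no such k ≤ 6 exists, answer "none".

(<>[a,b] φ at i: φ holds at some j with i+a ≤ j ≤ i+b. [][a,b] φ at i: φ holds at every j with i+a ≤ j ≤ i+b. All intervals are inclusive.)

5

Scan j = 4,5,… for [][0,1] ((!r | !s) & q):
  j=4: fails
  j=5: fails
  j=6: fails
  j=7: fails
  j=8: fails
  j=9: holds
First hit at j=9, so smallest k = 9-4 = 5.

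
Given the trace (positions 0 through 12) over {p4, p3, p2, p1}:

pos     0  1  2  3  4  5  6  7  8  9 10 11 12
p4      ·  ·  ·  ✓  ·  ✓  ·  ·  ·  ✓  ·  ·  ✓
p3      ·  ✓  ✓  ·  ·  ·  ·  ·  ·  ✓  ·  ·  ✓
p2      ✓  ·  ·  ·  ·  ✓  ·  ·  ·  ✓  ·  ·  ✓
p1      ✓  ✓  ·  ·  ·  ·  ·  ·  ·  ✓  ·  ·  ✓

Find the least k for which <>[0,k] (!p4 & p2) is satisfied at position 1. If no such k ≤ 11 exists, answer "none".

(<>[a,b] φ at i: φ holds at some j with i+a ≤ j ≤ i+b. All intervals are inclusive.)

Scan j = 1,2,… for (!p4 & p2):
  j=1: fails
  j=2: fails
  j=3: fails
  j=4: fails
  j=5: fails
  j=6: fails
  j=7: fails
  j=8: fails
  j=9: fails
  j=10: fails
  j=11: fails
  j=12: fails
No j in [1,12] satisfies it → none.

none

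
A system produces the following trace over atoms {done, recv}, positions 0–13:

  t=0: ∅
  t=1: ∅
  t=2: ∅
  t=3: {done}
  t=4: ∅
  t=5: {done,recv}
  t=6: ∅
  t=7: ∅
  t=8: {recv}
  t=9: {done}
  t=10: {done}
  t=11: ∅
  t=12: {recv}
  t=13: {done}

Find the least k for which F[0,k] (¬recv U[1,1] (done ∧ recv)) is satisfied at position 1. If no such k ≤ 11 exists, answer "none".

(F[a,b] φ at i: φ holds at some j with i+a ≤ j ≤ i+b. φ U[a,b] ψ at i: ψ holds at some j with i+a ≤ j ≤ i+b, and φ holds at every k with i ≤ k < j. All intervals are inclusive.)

3

Scan j = 1,2,… for (¬recv U[1,1] (done ∧ recv)):
  j=1: fails
  j=2: fails
  j=3: fails
  j=4: holds
First hit at j=4, so smallest k = 4-1 = 3.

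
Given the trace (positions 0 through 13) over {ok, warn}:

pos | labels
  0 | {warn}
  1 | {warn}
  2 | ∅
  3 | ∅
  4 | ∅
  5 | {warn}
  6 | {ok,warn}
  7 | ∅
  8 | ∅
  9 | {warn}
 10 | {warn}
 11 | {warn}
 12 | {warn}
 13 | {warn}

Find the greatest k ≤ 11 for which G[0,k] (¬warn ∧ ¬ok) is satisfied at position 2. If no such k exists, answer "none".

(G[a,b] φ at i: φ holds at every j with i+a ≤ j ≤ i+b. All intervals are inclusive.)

(¬warn ∧ ¬ok) must hold from j=2 onward; find where it first fails.
  j=2: holds
  j=3: holds
  j=4: holds
  j=5: fails
Holds on [2,4], so largest k = 2.

2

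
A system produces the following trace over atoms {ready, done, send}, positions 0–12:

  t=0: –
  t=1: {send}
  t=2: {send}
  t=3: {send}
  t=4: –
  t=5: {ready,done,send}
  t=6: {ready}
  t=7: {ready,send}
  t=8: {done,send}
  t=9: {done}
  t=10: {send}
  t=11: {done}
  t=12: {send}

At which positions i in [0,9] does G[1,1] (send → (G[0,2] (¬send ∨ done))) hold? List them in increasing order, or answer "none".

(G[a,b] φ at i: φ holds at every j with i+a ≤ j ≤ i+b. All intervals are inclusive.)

3, 5, 8

Evaluate at each i in [0,9]:
  i=0: ✗ (fails at j=1)
  i=1: ✗ (fails at j=2)
  i=2: ✗ (fails at j=3)
  i=3: ✓ (all of [4,4])
  i=4: ✗ (fails at j=5)
  i=5: ✓ (all of [6,6])
  i=6: ✗ (fails at j=7)
  i=7: ✗ (fails at j=8)
  i=8: ✓ (all of [9,9])
  i=9: ✗ (fails at j=10)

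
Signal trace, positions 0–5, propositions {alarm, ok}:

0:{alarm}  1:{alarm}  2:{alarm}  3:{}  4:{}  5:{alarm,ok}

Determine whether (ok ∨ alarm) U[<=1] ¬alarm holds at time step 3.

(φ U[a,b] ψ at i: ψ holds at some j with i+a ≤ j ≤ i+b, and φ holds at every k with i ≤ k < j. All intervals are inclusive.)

Need some j in [3,4] with ¬alarm, and (ok ∨ alarm) at every k in [3,j-1].
  j=3: ¬alarm holds; no prefix to check → satisfied.

True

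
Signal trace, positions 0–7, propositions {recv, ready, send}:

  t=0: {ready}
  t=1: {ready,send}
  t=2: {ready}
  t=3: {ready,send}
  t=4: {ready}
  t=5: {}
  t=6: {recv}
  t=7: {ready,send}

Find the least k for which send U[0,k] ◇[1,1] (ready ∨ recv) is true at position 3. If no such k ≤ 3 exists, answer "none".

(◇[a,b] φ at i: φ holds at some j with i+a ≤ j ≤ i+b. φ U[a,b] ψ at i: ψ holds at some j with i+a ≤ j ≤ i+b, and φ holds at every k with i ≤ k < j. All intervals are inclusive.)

0

Need earliest j ≥ 3 with ◇[1,1] (ready ∨ recv), and send at every k in [3,j-1].
  j=3: rhs holds (empty prefix). k = 0.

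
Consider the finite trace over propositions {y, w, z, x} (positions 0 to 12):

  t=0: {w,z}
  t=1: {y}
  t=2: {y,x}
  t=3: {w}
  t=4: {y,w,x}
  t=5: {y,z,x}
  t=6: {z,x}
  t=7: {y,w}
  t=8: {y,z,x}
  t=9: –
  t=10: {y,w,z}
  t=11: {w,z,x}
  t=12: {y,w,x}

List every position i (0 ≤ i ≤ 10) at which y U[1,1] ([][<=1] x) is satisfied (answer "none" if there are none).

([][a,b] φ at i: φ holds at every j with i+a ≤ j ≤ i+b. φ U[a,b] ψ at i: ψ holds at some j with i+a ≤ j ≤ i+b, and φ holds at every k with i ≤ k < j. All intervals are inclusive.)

Evaluate at each i in [0,10]:
  i=0: ✗ (no rhs in [1,1])
  i=1: ✗ (no rhs in [2,2])
  i=2: ✗ (no rhs in [3,3])
  i=3: ✗ (lhs fails at k=3 before rhs at j=4)
  i=4: ✓ (rhs at j=5; lhs holds on [4,4])
  i=5: ✗ (no rhs in [6,6])
  i=6: ✗ (no rhs in [7,7])
  i=7: ✗ (no rhs in [8,8])
  i=8: ✗ (no rhs in [9,9])
  i=9: ✗ (no rhs in [10,10])
  i=10: ✓ (rhs at j=11; lhs holds on [10,10])

4, 10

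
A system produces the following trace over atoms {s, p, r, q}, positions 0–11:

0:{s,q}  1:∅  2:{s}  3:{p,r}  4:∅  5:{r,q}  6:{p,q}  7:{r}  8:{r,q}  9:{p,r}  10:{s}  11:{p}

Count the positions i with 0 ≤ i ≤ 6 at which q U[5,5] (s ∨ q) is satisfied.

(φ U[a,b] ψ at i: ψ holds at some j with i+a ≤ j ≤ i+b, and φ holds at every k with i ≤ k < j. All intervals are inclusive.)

0

Evaluate at each i in [0,6]:
  i=0: ✗ (lhs fails at k=1 before rhs at j=5)
  i=1: ✗ (lhs fails at k=1 before rhs at j=6)
  i=2: ✗ (no rhs in [7,7])
  i=3: ✗ (lhs fails at k=3 before rhs at j=8)
  i=4: ✗ (no rhs in [9,9])
  i=5: ✗ (lhs fails at k=7 before rhs at j=10)
  i=6: ✗ (no rhs in [11,11])
Positions where it holds: {} → 0.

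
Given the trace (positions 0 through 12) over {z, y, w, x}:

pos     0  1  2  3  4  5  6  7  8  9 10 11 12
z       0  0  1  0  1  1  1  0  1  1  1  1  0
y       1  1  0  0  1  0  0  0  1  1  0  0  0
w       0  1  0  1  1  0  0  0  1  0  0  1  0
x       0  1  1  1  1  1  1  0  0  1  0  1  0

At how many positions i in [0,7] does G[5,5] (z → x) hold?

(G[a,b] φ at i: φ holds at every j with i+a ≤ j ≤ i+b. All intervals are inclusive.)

Evaluate at each i in [0,7]:
  i=0: ✓ (all of [5,5])
  i=1: ✓ (all of [6,6])
  i=2: ✓ (all of [7,7])
  i=3: ✗ (fails at j=8)
  i=4: ✓ (all of [9,9])
  i=5: ✗ (fails at j=10)
  i=6: ✓ (all of [11,11])
  i=7: ✓ (all of [12,12])
Positions where it holds: {0, 1, 2, 4, 6, 7} → 6.

6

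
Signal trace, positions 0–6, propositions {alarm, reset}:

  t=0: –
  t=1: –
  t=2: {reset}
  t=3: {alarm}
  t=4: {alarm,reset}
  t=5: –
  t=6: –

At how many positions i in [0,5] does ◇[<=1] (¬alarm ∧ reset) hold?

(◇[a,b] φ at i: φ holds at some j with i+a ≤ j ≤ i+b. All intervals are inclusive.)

Evaluate at each i in [0,5]:
  i=0: ✗ (none in [0,1])
  i=1: ✓ (witness j=2)
  i=2: ✓ (witness j=2)
  i=3: ✗ (none in [3,4])
  i=4: ✗ (none in [4,5])
  i=5: ✗ (none in [5,6])
Positions where it holds: {1, 2} → 2.

2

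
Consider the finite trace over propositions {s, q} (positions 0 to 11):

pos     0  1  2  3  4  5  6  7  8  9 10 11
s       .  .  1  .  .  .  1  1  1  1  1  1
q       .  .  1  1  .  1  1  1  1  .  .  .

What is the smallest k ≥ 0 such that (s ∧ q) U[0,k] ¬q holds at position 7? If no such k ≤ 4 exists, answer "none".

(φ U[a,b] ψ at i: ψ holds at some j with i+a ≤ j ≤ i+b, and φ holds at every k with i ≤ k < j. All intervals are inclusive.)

Need earliest j ≥ 7 with ¬q, and (s ∧ q) at every k in [7,j-1].
  j=7: rhs fails.
  j=8: rhs fails.
  j=9: rhs holds; lhs holds on [7,8]. k = 2.

2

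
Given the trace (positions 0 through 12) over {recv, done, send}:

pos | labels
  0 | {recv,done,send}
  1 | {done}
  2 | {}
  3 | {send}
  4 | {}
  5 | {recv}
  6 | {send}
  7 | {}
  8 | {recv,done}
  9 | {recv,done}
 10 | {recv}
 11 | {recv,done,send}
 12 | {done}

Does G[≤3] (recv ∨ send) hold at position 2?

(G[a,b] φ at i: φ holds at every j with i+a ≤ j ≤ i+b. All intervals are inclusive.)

Check (recv ∨ send) at every j in [2,5]:
  j=2: false
  j=3: true
  j=4: false
  j=5: true
Fails at j=2 → formula fails.

Does not hold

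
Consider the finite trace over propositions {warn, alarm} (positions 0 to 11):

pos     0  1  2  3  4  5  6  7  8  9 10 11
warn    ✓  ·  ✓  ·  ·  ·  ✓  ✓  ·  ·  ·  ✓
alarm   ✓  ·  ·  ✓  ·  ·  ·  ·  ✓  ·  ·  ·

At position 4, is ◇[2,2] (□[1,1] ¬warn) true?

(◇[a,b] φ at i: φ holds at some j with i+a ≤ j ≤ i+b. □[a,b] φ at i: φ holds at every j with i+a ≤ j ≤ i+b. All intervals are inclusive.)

Check □[1,1] ¬warn at each j in [6,6]:
  j=6: fails at 7
No position in the window satisfies it → formula fails.

Does not hold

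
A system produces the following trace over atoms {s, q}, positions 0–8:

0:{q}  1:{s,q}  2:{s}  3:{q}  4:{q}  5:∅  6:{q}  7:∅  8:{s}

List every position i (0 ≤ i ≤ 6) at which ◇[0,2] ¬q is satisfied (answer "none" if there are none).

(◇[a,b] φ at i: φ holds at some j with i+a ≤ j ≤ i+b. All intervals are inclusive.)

0, 1, 2, 3, 4, 5, 6

Evaluate at each i in [0,6]:
  i=0: ✓ (witness j=2)
  i=1: ✓ (witness j=2)
  i=2: ✓ (witness j=2)
  i=3: ✓ (witness j=5)
  i=4: ✓ (witness j=5)
  i=5: ✓ (witness j=5)
  i=6: ✓ (witness j=7)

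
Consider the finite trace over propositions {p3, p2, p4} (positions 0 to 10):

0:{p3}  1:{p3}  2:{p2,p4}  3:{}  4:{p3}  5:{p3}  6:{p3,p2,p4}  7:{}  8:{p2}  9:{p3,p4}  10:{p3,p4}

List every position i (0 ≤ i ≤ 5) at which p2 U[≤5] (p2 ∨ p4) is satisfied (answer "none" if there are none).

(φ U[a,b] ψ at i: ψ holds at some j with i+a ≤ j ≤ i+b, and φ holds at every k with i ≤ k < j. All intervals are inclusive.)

2

Evaluate at each i in [0,5]:
  i=0: ✗ (lhs fails at k=0 before rhs at j=2)
  i=1: ✗ (lhs fails at k=1 before rhs at j=2)
  i=2: ✓ (rhs at j=2)
  i=3: ✗ (lhs fails at k=3 before rhs at j=6)
  i=4: ✗ (lhs fails at k=4 before rhs at j=6)
  i=5: ✗ (lhs fails at k=5 before rhs at j=6)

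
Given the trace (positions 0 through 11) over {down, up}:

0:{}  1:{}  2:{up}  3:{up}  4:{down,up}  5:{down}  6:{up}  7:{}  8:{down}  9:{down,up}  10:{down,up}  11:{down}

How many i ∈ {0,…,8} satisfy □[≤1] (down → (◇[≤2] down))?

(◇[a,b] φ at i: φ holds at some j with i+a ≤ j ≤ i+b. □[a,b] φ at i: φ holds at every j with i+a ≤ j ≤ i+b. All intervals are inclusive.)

Evaluate at each i in [0,8]:
  i=0: ✓ (all of [0,1])
  i=1: ✓ (all of [1,2])
  i=2: ✓ (all of [2,3])
  i=3: ✓ (all of [3,4])
  i=4: ✓ (all of [4,5])
  i=5: ✓ (all of [5,6])
  i=6: ✓ (all of [6,7])
  i=7: ✓ (all of [7,8])
  i=8: ✓ (all of [8,9])
Positions where it holds: {0, 1, 2, 3, 4, 5, 6, 7, 8} → 9.

9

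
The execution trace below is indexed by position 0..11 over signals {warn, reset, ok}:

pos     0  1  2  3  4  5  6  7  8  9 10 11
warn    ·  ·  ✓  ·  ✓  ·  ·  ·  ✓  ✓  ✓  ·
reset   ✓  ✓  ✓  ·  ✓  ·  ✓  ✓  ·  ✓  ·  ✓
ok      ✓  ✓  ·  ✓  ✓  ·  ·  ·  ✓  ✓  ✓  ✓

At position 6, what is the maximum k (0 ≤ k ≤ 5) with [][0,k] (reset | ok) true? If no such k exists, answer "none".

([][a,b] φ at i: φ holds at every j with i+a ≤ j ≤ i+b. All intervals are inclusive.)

(reset | ok) must hold from j=6 onward; find where it first fails.
  j=6: holds
  j=7: holds
  j=8: holds
  j=9: holds
  j=10: holds
  j=11: holds
Holds through j=11; largest k = 5.

5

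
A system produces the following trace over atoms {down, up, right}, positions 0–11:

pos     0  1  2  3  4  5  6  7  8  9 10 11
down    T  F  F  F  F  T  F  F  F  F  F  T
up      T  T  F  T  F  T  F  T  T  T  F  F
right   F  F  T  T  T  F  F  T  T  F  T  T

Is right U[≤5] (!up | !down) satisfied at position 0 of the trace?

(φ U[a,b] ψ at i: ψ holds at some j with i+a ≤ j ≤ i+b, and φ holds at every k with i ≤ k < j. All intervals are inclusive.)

Does not hold

Need some j in [0,5] with (!up | !down), and right at every k in [0,j-1].
  j=0: (!up | !down) false.
  j=1: (!up | !down) holds, but right fails at k=0 → not this j.
  j=2: (!up | !down) holds, but right fails at k=0 → not this j.
  j=3: (!up | !down) holds, but right fails at k=0 → not this j.
  j=4: (!up | !down) holds, but right fails at k=0 → not this j.
  j=5: (!up | !down) false.
No j in the window works → until fails.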